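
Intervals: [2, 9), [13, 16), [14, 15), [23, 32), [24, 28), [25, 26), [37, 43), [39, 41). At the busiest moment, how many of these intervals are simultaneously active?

Walk the sorted start/end points keeping a running depth.
The depth first hits 3 at 25.

3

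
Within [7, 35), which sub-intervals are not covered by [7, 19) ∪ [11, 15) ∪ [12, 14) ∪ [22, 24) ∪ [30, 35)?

[19, 22) ∪ [24, 30)

After merging, the occupied span is [7, 19), [22, 24), [30, 35).
Complement within [7, 35): [19, 22), [24, 30).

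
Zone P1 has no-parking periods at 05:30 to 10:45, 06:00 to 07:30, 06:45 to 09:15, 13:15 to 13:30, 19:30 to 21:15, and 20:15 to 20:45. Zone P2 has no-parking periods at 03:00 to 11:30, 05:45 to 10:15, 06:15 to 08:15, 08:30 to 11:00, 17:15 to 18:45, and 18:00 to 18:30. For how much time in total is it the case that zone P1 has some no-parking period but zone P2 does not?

A, merged: 05:30-10:45, 13:15-13:30, 19:30-21:15.
B, merged: 03:00-11:30, 17:15-18:45.
A \ B = 13:15-13:30, 19:30-21:15.
Total: 15 min + 1 h 45 min = 2 h.

2 h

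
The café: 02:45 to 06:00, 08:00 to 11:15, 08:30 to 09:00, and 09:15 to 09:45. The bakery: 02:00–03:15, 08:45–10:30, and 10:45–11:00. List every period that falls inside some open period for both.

First set merges to 02:45-06:00, 08:00-11:15.
02:45-06:00 ∩ B → 02:45-03:15.
08:00-11:15 ∩ B → 08:45-10:30, 10:45-11:00.

02:45-03:15, 08:45-10:30, 10:45-11:00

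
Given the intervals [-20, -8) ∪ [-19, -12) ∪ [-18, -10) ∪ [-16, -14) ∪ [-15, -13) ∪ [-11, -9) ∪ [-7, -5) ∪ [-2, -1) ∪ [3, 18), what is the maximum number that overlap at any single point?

5

Sweep endpoints in order; track running count of active intervals.
Peak of 5 reached at -15.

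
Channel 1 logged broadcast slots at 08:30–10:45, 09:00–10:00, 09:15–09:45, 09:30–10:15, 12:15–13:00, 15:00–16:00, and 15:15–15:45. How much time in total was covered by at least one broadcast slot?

4 h

Merged: 08:30–10:45, 12:15–13:00, 15:00–16:00.
Lengths: 2 h 15 min + 45 min + 1 h = 4 h.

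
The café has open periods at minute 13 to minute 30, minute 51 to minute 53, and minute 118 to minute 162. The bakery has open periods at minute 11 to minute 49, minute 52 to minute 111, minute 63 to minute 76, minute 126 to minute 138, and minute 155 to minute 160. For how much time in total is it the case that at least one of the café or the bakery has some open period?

142 minutes

Merge the second list: minute 11 to minute 49, minute 52 to minute 111, minute 126 to minute 138, minute 155 to minute 160.
A ∪ B = minute 11 to minute 49, minute 51 to minute 111, minute 118 to minute 162.
Total: 38 minutes + 60 minutes + 44 minutes = 142 minutes.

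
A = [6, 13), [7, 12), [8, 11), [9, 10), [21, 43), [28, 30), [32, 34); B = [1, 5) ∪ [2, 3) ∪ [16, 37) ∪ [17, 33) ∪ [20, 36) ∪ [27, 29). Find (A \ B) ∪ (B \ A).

[1, 5) ∪ [6, 13) ∪ [16, 21) ∪ [37, 43)

First set merges to [6, 13), [21, 43).
Second set merges to [1, 5), [16, 37).
A \ B = [6, 13), [37, 43).
B \ A = [1, 5), [16, 21).
Union of the two gives the symmetric difference.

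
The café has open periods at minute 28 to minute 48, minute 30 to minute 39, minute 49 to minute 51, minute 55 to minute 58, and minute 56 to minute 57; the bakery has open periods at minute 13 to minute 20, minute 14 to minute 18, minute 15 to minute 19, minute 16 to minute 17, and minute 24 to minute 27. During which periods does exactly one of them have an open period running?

First set merges to minute 28 to minute 48, minute 49 to minute 51, minute 55 to minute 58.
Second set merges to minute 13 to minute 20, minute 24 to minute 27.
A \ B = minute 28 to minute 48, minute 49 to minute 51, minute 55 to minute 58.
B \ A = minute 13 to minute 20, minute 24 to minute 27.
Union of the two gives the symmetric difference.

minute 13 to minute 20, minute 24 to minute 27, minute 28 to minute 48, minute 49 to minute 51, minute 55 to minute 58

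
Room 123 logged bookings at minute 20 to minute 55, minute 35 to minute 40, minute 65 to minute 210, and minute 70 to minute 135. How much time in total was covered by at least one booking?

180 minutes

Merged: minute 20 to minute 55, minute 65 to minute 210.
Lengths: 35 minutes + 145 minutes = 180 minutes.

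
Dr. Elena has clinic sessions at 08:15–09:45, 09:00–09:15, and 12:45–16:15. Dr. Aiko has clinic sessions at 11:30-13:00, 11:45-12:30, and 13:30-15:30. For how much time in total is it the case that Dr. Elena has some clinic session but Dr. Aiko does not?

Merge the first list: 08:15–09:45, 12:45–16:15.
Merge the second list: 11:30–13:00, 13:30–15:30.
A \ B = 08:15–09:45, 13:00–13:30, 15:30–16:15.
Total: 1 h 30 min + 30 min + 45 min = 2 h 45 min.

2 h 45 min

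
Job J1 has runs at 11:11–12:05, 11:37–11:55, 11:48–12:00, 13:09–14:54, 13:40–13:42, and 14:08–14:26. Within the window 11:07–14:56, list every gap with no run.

The merged coverage is 11:11-12:05, 13:09-14:54.
Uncovered inside 11:07-14:56: 11:07-11:11, 12:05-13:09, 14:54-14:56.

11:07-11:11, 12:05-13:09, 14:54-14:56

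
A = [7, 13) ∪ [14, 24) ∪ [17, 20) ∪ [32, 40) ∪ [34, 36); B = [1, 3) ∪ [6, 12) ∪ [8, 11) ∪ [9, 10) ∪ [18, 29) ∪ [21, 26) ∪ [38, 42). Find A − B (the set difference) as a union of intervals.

[12, 13) ∪ [14, 18) ∪ [32, 38)

Merge the first list: [7, 13), [14, 24), [32, 40).
Merge the second list: [1, 3), [6, 12), [18, 29), [38, 42).
[7, 13) minus B → [12, 13).
[14, 24) minus B → [14, 18).
[32, 40) minus B → [32, 38).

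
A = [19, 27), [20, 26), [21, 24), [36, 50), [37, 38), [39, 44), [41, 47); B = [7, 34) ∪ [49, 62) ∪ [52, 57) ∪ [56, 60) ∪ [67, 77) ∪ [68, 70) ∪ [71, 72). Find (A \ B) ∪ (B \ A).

A, merged: [19, 27), [36, 50).
B, merged: [7, 34), [49, 62), [67, 77).
A but not B: [36, 49).
B but not A: [7, 19), [27, 34), [50, 62), [67, 77).
Combining gives A △ B.

[7, 19) ∪ [27, 34) ∪ [36, 49) ∪ [50, 62) ∪ [67, 77)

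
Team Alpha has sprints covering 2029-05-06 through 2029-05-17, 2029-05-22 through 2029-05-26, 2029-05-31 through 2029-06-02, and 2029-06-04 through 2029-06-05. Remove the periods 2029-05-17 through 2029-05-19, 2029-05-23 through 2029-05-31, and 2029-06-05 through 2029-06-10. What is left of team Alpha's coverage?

2029-05-06 through 2029-05-16, 2029-05-22 through 2029-05-22, 2029-06-01 through 2029-06-02, 2029-06-04 through 2029-06-04

2029-05-06 through 2029-05-17 with B removed leaves 2029-05-06 through 2029-05-16.
2029-05-22 through 2029-05-26 with B removed leaves 2029-05-22 through 2029-05-22.
2029-05-31 through 2029-06-02 with B removed leaves 2029-06-01 through 2029-06-02.
2029-06-04 through 2029-06-05 with B removed leaves 2029-06-04 through 2029-06-04.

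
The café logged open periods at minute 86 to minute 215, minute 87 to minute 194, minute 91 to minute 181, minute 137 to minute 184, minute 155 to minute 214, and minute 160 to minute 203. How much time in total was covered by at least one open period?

129 minutes

Merged: minute 86 to minute 215.
Length: 129 minutes.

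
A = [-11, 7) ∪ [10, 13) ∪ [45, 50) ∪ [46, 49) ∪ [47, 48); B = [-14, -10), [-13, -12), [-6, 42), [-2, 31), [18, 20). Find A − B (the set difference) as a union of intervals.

[-10, -6) ∪ [45, 50)

A, merged: [-11, 7), [10, 13), [45, 50).
B, merged: [-14, -10), [-6, 42).
[-11, 7) \ B = [-10, -6).
[10, 13): entirely removed.
[45, 50): nothing removed.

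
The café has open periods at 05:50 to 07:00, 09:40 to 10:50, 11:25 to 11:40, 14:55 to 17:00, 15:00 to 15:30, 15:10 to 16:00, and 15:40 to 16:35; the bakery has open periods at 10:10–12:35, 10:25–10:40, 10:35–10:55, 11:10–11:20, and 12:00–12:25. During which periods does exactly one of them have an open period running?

A, merged: 05:50-07:00, 09:40-10:50, 11:25-11:40, 14:55-17:00.
B, merged: 10:10-12:35.
Only in the first: 05:50-07:00, 09:40-10:10, 14:55-17:00.
Only in the second: 10:50-11:25, 11:40-12:35.
Together these are the periods covered by exactly one.

05:50-07:00, 09:40-10:10, 10:50-11:25, 11:40-12:35, 14:55-17:00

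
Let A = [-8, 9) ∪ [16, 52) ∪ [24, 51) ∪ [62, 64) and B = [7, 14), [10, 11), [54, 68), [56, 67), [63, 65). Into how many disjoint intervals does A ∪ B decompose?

First set merges to [-8, 9), [16, 52), [62, 64).
Second set merges to [7, 14), [54, 68).
A ∪ B = [-8, 14), [16, 52), [54, 68).
That is 3 disjoint pieces.

3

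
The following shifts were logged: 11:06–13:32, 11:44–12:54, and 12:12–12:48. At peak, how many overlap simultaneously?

Sweep endpoints in order; track running count of active intervals.
Peak of 3 reached at 12:12.

3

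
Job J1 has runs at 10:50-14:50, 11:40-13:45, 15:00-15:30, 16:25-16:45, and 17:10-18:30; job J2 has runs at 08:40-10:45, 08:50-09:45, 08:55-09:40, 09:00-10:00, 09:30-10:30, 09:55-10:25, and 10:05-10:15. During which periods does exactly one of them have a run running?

First set merges to 10:50-14:50, 15:00-15:30, 16:25-16:45, 17:10-18:30.
Second set merges to 08:40-10:45.
Only in the first: 10:50-14:50, 15:00-15:30, 16:25-16:45, 17:10-18:30.
Only in the second: 08:40-10:45.
Together these are the periods covered by exactly one.

08:40-10:45, 10:50-14:50, 15:00-15:30, 16:25-16:45, 17:10-18:30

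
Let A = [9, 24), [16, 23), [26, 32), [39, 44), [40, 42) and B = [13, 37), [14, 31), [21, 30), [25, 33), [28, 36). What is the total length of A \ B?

First set merges to [9, 24), [26, 32), [39, 44).
Second set merges to [13, 37).
A \ B = [9, 13), [39, 44).
Total: 4 + 5 = 9.

9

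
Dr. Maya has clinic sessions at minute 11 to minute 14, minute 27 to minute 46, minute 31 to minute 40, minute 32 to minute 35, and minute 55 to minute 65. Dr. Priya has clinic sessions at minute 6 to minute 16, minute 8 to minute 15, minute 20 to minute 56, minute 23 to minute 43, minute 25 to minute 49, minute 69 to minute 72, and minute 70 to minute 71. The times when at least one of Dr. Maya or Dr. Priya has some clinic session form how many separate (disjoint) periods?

3

Merge the first list: minute 11 to minute 14, minute 27 to minute 46, minute 55 to minute 65.
Merge the second list: minute 6 to minute 16, minute 20 to minute 56, minute 69 to minute 72.
A ∪ B = minute 6 to minute 16, minute 20 to minute 65, minute 69 to minute 72.
That is 3 disjoint pieces.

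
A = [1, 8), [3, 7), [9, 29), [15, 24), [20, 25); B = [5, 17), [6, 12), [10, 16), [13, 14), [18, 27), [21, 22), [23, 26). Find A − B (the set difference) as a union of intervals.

[1, 5) ∪ [17, 18) ∪ [27, 29)

Merge the first list: [1, 8), [9, 29).
Merge the second list: [5, 17), [18, 27).
[1, 8) minus B → [1, 5).
[9, 29) minus B → [17, 18), [27, 29).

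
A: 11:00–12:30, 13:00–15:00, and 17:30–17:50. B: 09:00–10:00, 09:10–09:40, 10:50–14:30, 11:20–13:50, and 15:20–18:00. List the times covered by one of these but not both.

09:00-10:00, 10:50-11:00, 12:30-13:00, 14:30-15:00, 15:20-17:30, 17:50-18:00

B, merged: 09:00-10:00, 10:50-14:30, 15:20-18:00.
Only in the first: 14:30-15:00.
Only in the second: 09:00-10:00, 10:50-11:00, 12:30-13:00, 15:20-17:30, 17:50-18:00.
Together these are the periods covered by exactly one.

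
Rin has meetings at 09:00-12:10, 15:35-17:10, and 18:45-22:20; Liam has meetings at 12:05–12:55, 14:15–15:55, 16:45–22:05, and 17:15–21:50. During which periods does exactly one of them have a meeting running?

09:00–12:05, 12:10–12:55, 14:15–15:35, 15:55–16:45, 17:10–18:45, 22:05–22:20

Second set merges to 12:05–12:55, 14:15–15:55, 16:45–22:05.
Only in the first: 09:00–12:05, 15:55–16:45, 22:05–22:20.
Only in the second: 12:10–12:55, 14:15–15:35, 17:10–18:45.
Together these are the periods covered by exactly one.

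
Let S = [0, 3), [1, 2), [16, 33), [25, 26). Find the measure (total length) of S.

Merged: [0, 3), [16, 33).
Lengths: 3 + 17 = 20.

20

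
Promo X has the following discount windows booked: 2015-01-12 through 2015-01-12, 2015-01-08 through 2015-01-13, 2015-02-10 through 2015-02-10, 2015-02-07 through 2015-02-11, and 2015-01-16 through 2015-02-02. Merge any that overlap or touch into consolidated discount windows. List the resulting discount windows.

Sort by start: 2015-01-08 through 2015-01-13, 2015-01-12 through 2015-01-12, 2015-01-16 through 2015-02-02, 2015-02-07 through 2015-02-11, 2015-02-10 through 2015-02-10.
2015-01-12 through 2015-01-12 overlaps/touches 2015-01-08 through 2015-01-13 → extend to 2015-01-08 through 2015-01-13.
2015-01-16 through 2015-02-02 is disjoint → start new block.
2015-02-07 through 2015-02-11 is disjoint → start new block.
2015-02-10 through 2015-02-10 overlaps/touches 2015-02-07 through 2015-02-11 → extend to 2015-02-07 through 2015-02-11.

2015-01-08 through 2015-01-13, 2015-01-16 through 2015-02-02, 2015-02-07 through 2015-02-11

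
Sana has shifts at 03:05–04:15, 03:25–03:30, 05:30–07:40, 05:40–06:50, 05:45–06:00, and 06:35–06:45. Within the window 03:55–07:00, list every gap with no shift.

04:15–05:30

Covered (merged): 03:05–04:15, 05:30–07:40.
Complement within 03:55–07:00: 04:15–05:30.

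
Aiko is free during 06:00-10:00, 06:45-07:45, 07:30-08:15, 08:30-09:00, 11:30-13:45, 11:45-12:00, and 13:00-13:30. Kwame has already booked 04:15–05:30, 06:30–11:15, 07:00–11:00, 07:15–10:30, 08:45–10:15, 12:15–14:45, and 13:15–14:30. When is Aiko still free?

First set merges to 06:00-10:00, 11:30-13:45.
Second set merges to 04:15-05:30, 06:30-11:15, 12:15-14:45.
06:00-10:00 with B removed leaves 06:00-06:30.
11:30-13:45 with B removed leaves 11:30-12:15.

06:00-06:30, 11:30-12:15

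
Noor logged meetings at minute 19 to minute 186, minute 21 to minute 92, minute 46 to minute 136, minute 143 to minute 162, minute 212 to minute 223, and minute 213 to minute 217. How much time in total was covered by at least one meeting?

178 minutes

Merged: minute 19 to minute 186, minute 212 to minute 223.
Lengths: 167 minutes + 11 minutes = 178 minutes.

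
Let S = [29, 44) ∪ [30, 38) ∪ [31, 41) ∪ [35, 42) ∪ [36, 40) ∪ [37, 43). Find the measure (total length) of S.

15

Merged: [29, 44).
Length: 15.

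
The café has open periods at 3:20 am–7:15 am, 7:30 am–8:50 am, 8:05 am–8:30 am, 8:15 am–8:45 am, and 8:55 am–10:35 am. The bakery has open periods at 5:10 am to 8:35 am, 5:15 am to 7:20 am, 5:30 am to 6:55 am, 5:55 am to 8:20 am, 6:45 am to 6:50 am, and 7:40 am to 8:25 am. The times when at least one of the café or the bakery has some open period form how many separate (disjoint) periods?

First set merges to 3:20 am–7:15 am, 7:30 am–8:50 am, 8:55 am–10:35 am.
Second set merges to 5:10 am–8:35 am.
A ∪ B = 3:20 am–8:50 am, 8:55 am–10:35 am.
That is 2 disjoint pieces.

2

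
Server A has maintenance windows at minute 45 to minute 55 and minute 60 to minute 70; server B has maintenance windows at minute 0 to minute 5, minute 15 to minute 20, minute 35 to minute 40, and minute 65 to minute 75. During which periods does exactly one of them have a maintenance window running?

A but not B: minute 45 to minute 55, minute 60 to minute 65.
B but not A: minute 0 to minute 5, minute 15 to minute 20, minute 35 to minute 40, minute 70 to minute 75.
Combining gives A △ B.

minute 0 to minute 5, minute 15 to minute 20, minute 35 to minute 40, minute 45 to minute 55, minute 60 to minute 65, minute 70 to minute 75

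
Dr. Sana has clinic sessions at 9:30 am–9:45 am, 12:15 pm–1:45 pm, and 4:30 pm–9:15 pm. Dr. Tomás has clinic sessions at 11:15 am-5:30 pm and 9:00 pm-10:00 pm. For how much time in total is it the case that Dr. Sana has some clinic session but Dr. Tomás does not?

A \ B = 9:30 am–9:45 am, 5:30 pm–9:00 pm.
Total: 15 min + 3 h 30 min = 3 h 45 min.

3 h 45 min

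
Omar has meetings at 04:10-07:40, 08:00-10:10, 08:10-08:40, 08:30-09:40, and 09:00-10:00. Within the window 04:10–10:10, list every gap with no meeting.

07:40-08:00

Covered (merged): 04:10-07:40, 08:00-10:10.
Uncovered inside 04:10-10:10: 07:40-08:00.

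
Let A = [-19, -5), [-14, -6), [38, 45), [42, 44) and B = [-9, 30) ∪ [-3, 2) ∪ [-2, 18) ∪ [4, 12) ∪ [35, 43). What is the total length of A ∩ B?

Merge the first list: [-19, -5), [38, 45).
Merge the second list: [-9, 30), [35, 43).
A ∩ B = [-9, -5), [38, 43).
Total: 4 + 5 = 9.

9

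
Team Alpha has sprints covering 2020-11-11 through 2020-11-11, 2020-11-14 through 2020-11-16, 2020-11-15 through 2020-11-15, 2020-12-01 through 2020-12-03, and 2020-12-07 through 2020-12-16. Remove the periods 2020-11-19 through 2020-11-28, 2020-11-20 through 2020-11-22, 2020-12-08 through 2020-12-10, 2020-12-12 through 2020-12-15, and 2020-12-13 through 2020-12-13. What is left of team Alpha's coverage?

First set merges to 2020-11-11 through 2020-11-11, 2020-11-14 through 2020-11-16, 2020-12-01 through 2020-12-03, 2020-12-07 through 2020-12-16.
Second set merges to 2020-11-19 through 2020-11-28, 2020-12-08 through 2020-12-10, 2020-12-12 through 2020-12-15.
2020-11-11 through 2020-11-11 is untouched.
2020-11-14 through 2020-11-16 is untouched.
2020-12-01 through 2020-12-03 is untouched.
2020-12-07 through 2020-12-16 with B removed leaves 2020-12-07 through 2020-12-07, 2020-12-11 through 2020-12-11, 2020-12-16 through 2020-12-16.

2020-11-11 through 2020-11-11, 2020-11-14 through 2020-11-16, 2020-12-01 through 2020-12-03, 2020-12-07 through 2020-12-07, 2020-12-11 through 2020-12-11, 2020-12-16 through 2020-12-16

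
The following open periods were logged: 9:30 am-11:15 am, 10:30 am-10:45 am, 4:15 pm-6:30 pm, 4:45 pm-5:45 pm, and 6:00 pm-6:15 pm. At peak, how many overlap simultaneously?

At 10:30 am, 2 of the intervals are simultaneously active.
No point has more.

2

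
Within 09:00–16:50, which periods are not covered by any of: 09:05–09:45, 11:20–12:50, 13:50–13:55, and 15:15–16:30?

09:00–09:05, 09:45–11:20, 12:50–13:50, 13:55–15:15, 16:30–16:50

After merging, the occupied span is 09:05–09:45, 11:20–12:50, 13:50–13:55, 15:15–16:30.
Gaps within 09:00–16:50: 09:00–09:05, 09:45–11:20, 12:50–13:50, 13:55–15:15, 16:30–16:50.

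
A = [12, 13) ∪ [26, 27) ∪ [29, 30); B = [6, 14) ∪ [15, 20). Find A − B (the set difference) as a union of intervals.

[12, 13): entirely removed.
[26, 27): nothing removed.
[29, 30): nothing removed.

[26, 27) ∪ [29, 30)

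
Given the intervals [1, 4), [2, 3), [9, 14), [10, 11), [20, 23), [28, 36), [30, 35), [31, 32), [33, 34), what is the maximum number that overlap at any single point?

Walk the sorted start/end points keeping a running depth.
The depth first hits 3 at 31.

3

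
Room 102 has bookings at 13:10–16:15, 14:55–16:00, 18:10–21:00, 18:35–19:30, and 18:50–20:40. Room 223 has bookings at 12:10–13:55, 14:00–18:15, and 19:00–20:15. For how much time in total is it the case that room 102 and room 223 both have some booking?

First set merges to 13:10-16:15, 18:10-21:00.
A ∩ B = 13:10-13:55, 14:00-16:15, 18:10-18:15, 19:00-20:15.
Total: 45 min + 2 h 15 min + 5 min + 1 h 15 min = 4 h 20 min.

4 h 20 min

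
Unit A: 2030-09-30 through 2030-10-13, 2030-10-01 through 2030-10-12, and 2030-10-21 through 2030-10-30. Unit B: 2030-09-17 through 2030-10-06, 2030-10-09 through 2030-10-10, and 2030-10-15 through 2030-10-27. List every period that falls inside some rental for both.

Merge the first list: 2030-09-30 through 2030-10-13, 2030-10-21 through 2030-10-30.
2030-09-30 through 2030-10-13 overlaps B on 2030-09-30 through 2030-10-06, 2030-10-09 through 2030-10-10.
2030-10-21 through 2030-10-30 overlaps B on 2030-10-21 through 2030-10-27.

2030-09-30 through 2030-10-06, 2030-10-09 through 2030-10-10, 2030-10-21 through 2030-10-27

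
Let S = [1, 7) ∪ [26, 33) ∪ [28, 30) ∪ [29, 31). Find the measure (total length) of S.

Merged: [1, 7), [26, 33).
Lengths: 6 + 7 = 13.

13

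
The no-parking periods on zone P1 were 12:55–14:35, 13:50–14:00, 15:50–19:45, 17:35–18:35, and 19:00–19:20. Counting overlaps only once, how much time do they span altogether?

Merged: 12:55–14:35, 15:50–19:45.
Lengths: 1 h 40 min + 3 h 55 min = 5 h 35 min.

5 h 35 min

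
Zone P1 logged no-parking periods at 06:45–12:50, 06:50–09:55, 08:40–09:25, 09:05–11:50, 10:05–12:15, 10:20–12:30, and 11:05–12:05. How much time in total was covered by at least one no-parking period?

Merged: 06:45–12:50.
Length: 6 h 5 min.

6 h 5 min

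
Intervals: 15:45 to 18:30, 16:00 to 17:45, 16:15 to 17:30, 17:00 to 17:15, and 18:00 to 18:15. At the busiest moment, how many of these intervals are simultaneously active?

At 17:00, 4 of the intervals are simultaneously active.
No point has more.

4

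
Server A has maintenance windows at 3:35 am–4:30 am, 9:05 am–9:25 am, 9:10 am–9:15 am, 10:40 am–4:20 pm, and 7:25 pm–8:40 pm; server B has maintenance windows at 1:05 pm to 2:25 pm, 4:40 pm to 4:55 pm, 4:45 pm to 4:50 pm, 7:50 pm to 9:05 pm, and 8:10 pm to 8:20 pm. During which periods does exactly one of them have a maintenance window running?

A, merged: 3:35 am–4:30 am, 9:05 am–9:25 am, 10:40 am–4:20 pm, 7:25 pm–8:40 pm.
B, merged: 1:05 pm–2:25 pm, 4:40 pm–4:55 pm, 7:50 pm–9:05 pm.
A but not B: 3:35 am–4:30 am, 9:05 am–9:25 am, 10:40 am–1:05 pm, 2:25 pm–4:20 pm, 7:25 pm–7:50 pm.
B but not A: 4:40 pm–4:55 pm, 8:40 pm–9:05 pm.
Combining gives A △ B.

3:35 am–4:30 am, 9:05 am–9:25 am, 10:40 am–1:05 pm, 2:25 pm–4:20 pm, 4:40 pm–4:55 pm, 7:25 pm–7:50 pm, 8:40 pm–9:05 pm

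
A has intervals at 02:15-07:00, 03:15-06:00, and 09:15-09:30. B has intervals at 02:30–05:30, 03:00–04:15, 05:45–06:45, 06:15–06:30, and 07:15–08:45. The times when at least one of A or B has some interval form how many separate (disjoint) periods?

First set merges to 02:15–07:00, 09:15–09:30.
Second set merges to 02:30–05:30, 05:45–06:45, 07:15–08:45.
A ∪ B = 02:15–07:00, 07:15–08:45, 09:15–09:30.
That is 3 disjoint pieces.

3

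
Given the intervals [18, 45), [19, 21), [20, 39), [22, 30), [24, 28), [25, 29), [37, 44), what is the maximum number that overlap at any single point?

Walk the sorted start/end points keeping a running depth.
The depth first hits 5 at 25.

5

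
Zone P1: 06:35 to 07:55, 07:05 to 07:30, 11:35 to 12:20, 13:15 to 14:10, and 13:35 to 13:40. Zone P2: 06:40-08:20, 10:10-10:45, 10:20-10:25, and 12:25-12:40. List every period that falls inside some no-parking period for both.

06:40–07:55

Merge the first list: 06:35–07:55, 11:35–12:20, 13:15–14:10.
Merge the second list: 06:40–08:20, 10:10–10:45, 12:25–12:40.
06:35–07:55 ∩ B → 06:40–07:55.
11:35–12:20 meets no B interval.
13:15–14:10 meets no B interval.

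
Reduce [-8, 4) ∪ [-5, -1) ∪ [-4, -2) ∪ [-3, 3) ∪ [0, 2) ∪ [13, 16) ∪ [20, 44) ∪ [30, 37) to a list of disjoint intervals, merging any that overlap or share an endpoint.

[-5, -1) overlaps/touches [-8, 4) → extend to [-8, 4).
[-4, -2) overlaps/touches [-8, 4) → extend to [-8, 4).
[-3, 3) overlaps/touches [-8, 4) → extend to [-8, 4).
[0, 2) overlaps/touches [-8, 4) → extend to [-8, 4).
[13, 16) is disjoint → start new block.
[20, 44) is disjoint → start new block.
[30, 37) overlaps/touches [20, 44) → extend to [20, 44).

[-8, 4) ∪ [13, 16) ∪ [20, 44)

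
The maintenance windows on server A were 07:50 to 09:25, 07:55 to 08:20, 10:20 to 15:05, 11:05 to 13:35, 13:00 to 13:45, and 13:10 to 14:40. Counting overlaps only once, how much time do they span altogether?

6 h 20 min

Merged: 07:50–09:25, 10:20–15:05.
Lengths: 1 h 35 min + 4 h 45 min = 6 h 20 min.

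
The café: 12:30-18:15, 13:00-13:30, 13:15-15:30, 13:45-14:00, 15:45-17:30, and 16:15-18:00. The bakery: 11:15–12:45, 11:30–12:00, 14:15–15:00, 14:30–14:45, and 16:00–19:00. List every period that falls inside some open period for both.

12:30–12:45, 14:15–15:00, 16:00–18:15

Merge the first list: 12:30–18:15.
Merge the second list: 11:15–12:45, 14:15–15:00, 16:00–19:00.
12:30–18:15 meets the second set on 12:30–12:45, 14:15–15:00, 16:00–18:15.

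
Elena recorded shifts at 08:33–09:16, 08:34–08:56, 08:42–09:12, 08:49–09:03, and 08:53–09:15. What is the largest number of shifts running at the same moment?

5

Walk the sorted start/end points keeping a running depth.
The depth first hits 5 at 08:53.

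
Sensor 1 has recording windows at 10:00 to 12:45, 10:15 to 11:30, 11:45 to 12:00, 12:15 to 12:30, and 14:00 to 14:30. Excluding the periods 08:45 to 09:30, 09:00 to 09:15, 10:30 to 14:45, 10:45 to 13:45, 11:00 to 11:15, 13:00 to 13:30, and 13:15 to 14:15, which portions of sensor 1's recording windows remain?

10:00–10:30

A, merged: 10:00–12:45, 14:00–14:30.
B, merged: 08:45–09:30, 10:30–14:45.
10:00–12:45 minus B → 10:00–10:30.
14:00–14:30: fully covered by B → removed.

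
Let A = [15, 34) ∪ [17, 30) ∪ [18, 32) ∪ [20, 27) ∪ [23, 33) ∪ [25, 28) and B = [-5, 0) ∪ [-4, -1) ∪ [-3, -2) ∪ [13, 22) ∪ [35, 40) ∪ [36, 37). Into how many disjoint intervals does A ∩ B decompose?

1

First set merges to [15, 34).
Second set merges to [-5, 0), [13, 22), [35, 40).
A ∩ B = [15, 22).
That is 1 disjoint piece.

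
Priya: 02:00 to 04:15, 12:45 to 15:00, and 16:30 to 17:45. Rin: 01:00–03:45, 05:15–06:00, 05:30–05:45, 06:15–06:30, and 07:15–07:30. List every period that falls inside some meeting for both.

Second set merges to 01:00-03:45, 05:15-06:00, 06:15-06:30, 07:15-07:30.
02:00-04:15 ∩ B → 02:00-03:45.
12:45-15:00 meets no B interval.
16:30-17:45 meets no B interval.

02:00-03:45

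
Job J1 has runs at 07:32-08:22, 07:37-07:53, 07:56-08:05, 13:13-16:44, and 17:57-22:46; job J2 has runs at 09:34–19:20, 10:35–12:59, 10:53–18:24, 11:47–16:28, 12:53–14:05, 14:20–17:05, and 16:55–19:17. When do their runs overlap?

13:13–16:44, 17:57–19:20

Merge the first list: 07:32–08:22, 13:13–16:44, 17:57–22:46.
Merge the second list: 09:34–19:20.
07:32–08:22 falls entirely outside B.
13:13–16:44 overlaps B on 13:13–16:44.
17:57–22:46 overlaps B on 17:57–19:20.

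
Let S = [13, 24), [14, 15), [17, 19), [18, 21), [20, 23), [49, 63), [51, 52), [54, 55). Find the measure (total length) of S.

25

Merged: [13, 24), [49, 63).
Lengths: 11 + 14 = 25.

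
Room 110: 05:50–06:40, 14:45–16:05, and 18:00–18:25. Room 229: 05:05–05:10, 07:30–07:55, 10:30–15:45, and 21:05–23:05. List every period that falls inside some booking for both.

05:50–06:40 falls entirely outside B.
14:45–16:05 overlaps B on 14:45–15:45.
18:00–18:25 falls entirely outside B.

14:45–15:45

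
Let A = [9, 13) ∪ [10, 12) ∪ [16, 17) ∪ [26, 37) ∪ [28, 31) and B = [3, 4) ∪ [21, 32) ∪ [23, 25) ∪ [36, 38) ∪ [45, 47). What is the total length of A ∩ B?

A, merged: [9, 13), [16, 17), [26, 37).
B, merged: [3, 4), [21, 32), [36, 38), [45, 47).
A ∩ B = [26, 32), [36, 37).
Total: 6 + 1 = 7.

7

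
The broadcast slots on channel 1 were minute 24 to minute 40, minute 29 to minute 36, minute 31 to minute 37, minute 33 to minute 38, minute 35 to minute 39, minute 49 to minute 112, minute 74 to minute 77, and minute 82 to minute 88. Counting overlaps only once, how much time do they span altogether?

79 minutes

Merged: minute 24 to minute 40, minute 49 to minute 112.
Lengths: 16 minutes + 63 minutes = 79 minutes.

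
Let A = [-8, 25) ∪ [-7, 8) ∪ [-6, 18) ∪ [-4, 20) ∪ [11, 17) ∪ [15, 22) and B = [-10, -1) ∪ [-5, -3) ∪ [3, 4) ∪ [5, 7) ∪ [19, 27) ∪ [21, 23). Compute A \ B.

[-1, 3) ∪ [4, 5) ∪ [7, 19)

First set merges to [-8, 25).
Second set merges to [-10, -1), [3, 4), [5, 7), [19, 27).
[-8, 25) minus B → [-1, 3), [4, 5), [7, 19).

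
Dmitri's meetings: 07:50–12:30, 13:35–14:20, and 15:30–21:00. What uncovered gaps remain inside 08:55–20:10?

Covered (merged): 07:50–12:30, 13:35–14:20, 15:30–21:00.
Complement within 08:55–20:10: 12:30–13:35, 14:20–15:30.

12:30–13:35, 14:20–15:30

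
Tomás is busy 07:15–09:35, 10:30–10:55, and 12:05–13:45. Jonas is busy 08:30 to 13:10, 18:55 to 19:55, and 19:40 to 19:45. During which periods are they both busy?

08:30-09:35, 10:30-10:55, 12:05-13:10

B, merged: 08:30-13:10, 18:55-19:55.
07:15-09:35 ∩ B → 08:30-09:35.
10:30-10:55 ∩ B → 10:30-10:55.
12:05-13:45 ∩ B → 12:05-13:10.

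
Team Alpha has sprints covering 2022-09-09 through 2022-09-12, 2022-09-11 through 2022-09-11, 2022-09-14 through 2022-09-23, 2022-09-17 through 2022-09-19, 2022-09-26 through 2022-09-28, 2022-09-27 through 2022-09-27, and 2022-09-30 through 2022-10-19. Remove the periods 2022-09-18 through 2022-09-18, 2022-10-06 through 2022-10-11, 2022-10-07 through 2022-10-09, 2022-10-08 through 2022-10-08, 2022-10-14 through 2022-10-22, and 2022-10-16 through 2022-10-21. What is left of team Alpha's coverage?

2022-09-09 through 2022-09-12, 2022-09-14 through 2022-09-17, 2022-09-19 through 2022-09-23, 2022-09-26 through 2022-09-28, 2022-09-30 through 2022-10-05, 2022-10-12 through 2022-10-13

First set merges to 2022-09-09 through 2022-09-12, 2022-09-14 through 2022-09-23, 2022-09-26 through 2022-09-28, 2022-09-30 through 2022-10-19.
Second set merges to 2022-09-18 through 2022-09-18, 2022-10-06 through 2022-10-11, 2022-10-14 through 2022-10-22.
2022-09-09 through 2022-09-12 is untouched.
2022-09-14 through 2022-09-23 with B removed leaves 2022-09-14 through 2022-09-17, 2022-09-19 through 2022-09-23.
2022-09-26 through 2022-09-28 is untouched.
2022-09-30 through 2022-10-19 with B removed leaves 2022-09-30 through 2022-10-05, 2022-10-12 through 2022-10-13.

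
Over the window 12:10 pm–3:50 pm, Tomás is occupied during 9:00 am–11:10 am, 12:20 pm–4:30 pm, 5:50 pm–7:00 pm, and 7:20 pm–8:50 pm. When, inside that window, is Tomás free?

12:10 pm–12:20 pm

Covered (merged): 9:00 am–11:10 am, 12:20 pm–4:30 pm, 5:50 pm–7:00 pm, 7:20 pm–8:50 pm.
Gaps within 12:10 pm–3:50 pm: 12:10 pm–12:20 pm.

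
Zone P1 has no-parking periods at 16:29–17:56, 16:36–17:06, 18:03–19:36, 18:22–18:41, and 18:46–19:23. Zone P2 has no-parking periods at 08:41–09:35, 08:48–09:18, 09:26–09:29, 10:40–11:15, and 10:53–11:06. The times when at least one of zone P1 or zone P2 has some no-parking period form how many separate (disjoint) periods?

Merge the first list: 16:29-17:56, 18:03-19:36.
Merge the second list: 08:41-09:35, 10:40-11:15.
A ∪ B = 08:41-09:35, 10:40-11:15, 16:29-17:56, 18:03-19:36.
That is 4 disjoint pieces.

4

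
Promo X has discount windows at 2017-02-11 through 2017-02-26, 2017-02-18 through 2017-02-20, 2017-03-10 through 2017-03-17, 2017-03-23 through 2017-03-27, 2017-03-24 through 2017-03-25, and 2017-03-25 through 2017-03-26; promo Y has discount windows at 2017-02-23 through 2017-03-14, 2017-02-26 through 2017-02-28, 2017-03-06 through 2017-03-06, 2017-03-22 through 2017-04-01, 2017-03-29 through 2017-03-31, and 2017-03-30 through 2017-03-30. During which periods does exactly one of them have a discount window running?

2017-02-11 through 2017-02-22, 2017-02-27 through 2017-03-09, 2017-03-15 through 2017-03-17, 2017-03-22 through 2017-03-22, 2017-03-28 through 2017-04-01

First set merges to 2017-02-11 through 2017-02-26, 2017-03-10 through 2017-03-17, 2017-03-23 through 2017-03-27.
Second set merges to 2017-02-23 through 2017-03-14, 2017-03-22 through 2017-04-01.
A but not B: 2017-02-11 through 2017-02-22, 2017-03-15 through 2017-03-17.
B but not A: 2017-02-27 through 2017-03-09, 2017-03-22 through 2017-03-22, 2017-03-28 through 2017-04-01.
Combining gives A △ B.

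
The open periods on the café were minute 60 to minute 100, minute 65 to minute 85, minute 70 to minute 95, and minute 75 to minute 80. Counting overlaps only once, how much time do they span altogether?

Merged: minute 60 to minute 100.
Length: 40 minutes.

40 minutes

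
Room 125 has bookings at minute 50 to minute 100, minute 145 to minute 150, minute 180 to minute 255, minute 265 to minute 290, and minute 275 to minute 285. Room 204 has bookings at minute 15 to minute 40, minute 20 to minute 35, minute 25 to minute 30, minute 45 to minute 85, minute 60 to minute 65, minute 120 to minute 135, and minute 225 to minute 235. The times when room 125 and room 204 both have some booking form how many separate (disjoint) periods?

A, merged: minute 50 to minute 100, minute 145 to minute 150, minute 180 to minute 255, minute 265 to minute 290.
B, merged: minute 15 to minute 40, minute 45 to minute 85, minute 120 to minute 135, minute 225 to minute 235.
A ∩ B = minute 50 to minute 85, minute 225 to minute 235.
That is 2 disjoint pieces.

2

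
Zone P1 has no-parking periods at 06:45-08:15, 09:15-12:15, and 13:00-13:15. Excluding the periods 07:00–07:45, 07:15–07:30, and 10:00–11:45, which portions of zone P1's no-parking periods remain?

06:45–07:00, 07:45–08:15, 09:15–10:00, 11:45–12:15, 13:00–13:15

Merge the second list: 07:00–07:45, 10:00–11:45.
06:45–08:15 minus B → 06:45–07:00, 07:45–08:15.
09:15–12:15 minus B → 09:15–10:00, 11:45–12:15.
13:00–13:15: no B overlap → unchanged.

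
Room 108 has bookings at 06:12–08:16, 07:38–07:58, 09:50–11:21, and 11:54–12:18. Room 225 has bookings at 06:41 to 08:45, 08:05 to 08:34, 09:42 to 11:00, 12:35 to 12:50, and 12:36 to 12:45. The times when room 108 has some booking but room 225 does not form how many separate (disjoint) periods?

First set merges to 06:12–08:16, 09:50–11:21, 11:54–12:18.
Second set merges to 06:41–08:45, 09:42–11:00, 12:35–12:50.
A \ B = 06:12–06:41, 11:00–11:21, 11:54–12:18.
That is 3 disjoint pieces.

3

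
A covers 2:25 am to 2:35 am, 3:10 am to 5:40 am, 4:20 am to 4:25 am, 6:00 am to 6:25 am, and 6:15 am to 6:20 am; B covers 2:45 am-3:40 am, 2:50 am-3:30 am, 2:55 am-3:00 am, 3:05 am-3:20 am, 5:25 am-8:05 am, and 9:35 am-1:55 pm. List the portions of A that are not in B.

A, merged: 2:25 am–2:35 am, 3:10 am–5:40 am, 6:00 am–6:25 am.
B, merged: 2:45 am–3:40 am, 5:25 am–8:05 am, 9:35 am–1:55 pm.
2:25 am–2:35 am: no B overlap → unchanged.
3:10 am–5:40 am minus B → 3:40 am–5:25 am.
6:00 am–6:25 am: fully covered by B → removed.

2:25 am–2:35 am, 3:40 am–5:25 am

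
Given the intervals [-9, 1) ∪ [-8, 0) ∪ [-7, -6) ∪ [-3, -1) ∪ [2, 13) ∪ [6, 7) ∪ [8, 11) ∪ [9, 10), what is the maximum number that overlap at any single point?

At -7, 3 of the intervals are simultaneously active.
No point has more.

3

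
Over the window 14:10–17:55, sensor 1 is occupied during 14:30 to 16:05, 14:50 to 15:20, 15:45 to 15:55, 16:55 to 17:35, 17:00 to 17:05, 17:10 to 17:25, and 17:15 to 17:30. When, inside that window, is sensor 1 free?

14:10–14:30, 16:05–16:55, 17:35–17:55

After merging, the occupied span is 14:30–16:05, 16:55–17:35.
Complement within 14:10–17:55: 14:10–14:30, 16:05–16:55, 17:35–17:55.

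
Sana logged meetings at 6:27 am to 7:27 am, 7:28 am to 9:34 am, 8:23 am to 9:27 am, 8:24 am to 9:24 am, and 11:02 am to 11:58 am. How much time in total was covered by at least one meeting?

Merged: 6:27 am-7:27 am, 7:28 am-9:34 am, 11:02 am-11:58 am.
Lengths: 1 h + 2 h 6 min + 56 min = 4 h 2 min.

4 h 2 min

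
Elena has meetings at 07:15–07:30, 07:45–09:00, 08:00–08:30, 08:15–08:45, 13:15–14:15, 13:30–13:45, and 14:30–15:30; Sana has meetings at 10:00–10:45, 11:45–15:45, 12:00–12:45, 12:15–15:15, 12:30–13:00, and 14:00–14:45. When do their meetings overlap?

First set merges to 07:15-07:30, 07:45-09:00, 13:15-14:15, 14:30-15:30.
Second set merges to 10:00-10:45, 11:45-15:45.
07:15-07:30: no overlap with the second set.
07:45-09:00: no overlap with the second set.
13:15-14:15 meets the second set on 13:15-14:15.
14:30-15:30 meets the second set on 14:30-15:30.

13:15-14:15, 14:30-15:30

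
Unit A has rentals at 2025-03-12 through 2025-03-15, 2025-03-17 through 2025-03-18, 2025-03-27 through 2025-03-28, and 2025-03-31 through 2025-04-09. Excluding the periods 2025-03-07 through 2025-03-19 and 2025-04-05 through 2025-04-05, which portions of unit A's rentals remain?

2025-03-27 through 2025-03-28, 2025-03-31 through 2025-04-04, 2025-04-06 through 2025-04-09

2025-03-12 through 2025-03-15: fully covered by B → removed.
2025-03-17 through 2025-03-18: fully covered by B → removed.
2025-03-27 through 2025-03-28: no B overlap → unchanged.
2025-03-31 through 2025-04-09 minus B → 2025-03-31 through 2025-04-04, 2025-04-06 through 2025-04-09.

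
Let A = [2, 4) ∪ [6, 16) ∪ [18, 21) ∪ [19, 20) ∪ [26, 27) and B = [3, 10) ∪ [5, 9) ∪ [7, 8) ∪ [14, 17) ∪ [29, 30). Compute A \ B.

[2, 3) ∪ [10, 14) ∪ [18, 21) ∪ [26, 27)

A, merged: [2, 4), [6, 16), [18, 21), [26, 27).
B, merged: [3, 10), [14, 17), [29, 30).
[2, 4) \ B = [2, 3).
[6, 16) \ B = [10, 14).
[18, 21): nothing removed.
[26, 27): nothing removed.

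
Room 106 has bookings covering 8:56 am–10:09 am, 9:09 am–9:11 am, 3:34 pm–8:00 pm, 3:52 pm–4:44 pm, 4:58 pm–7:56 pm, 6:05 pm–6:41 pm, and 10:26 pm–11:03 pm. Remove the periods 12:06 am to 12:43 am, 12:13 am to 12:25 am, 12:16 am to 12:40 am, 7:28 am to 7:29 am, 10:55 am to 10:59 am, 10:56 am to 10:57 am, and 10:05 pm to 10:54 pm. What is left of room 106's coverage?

8:56 am–10:09 am, 3:34 pm–8:00 pm, 10:54 pm–11:03 pm

First set merges to 8:56 am–10:09 am, 3:34 pm–8:00 pm, 10:26 pm–11:03 pm.
Second set merges to 12:06 am–12:43 am, 7:28 am–7:29 am, 10:55 am–10:59 am, 10:05 pm–10:54 pm.
8:56 am–10:09 am: no B overlap → unchanged.
3:34 pm–8:00 pm: no B overlap → unchanged.
10:26 pm–11:03 pm minus B → 10:54 pm–11:03 pm.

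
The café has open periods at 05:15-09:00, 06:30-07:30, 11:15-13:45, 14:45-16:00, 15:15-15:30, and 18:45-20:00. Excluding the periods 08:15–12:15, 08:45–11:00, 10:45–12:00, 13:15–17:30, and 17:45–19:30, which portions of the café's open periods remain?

05:15–08:15, 12:15–13:15, 19:30–20:00

First set merges to 05:15–09:00, 11:15–13:45, 14:45–16:00, 18:45–20:00.
Second set merges to 08:15–12:15, 13:15–17:30, 17:45–19:30.
05:15–09:00 minus B → 05:15–08:15.
11:15–13:45 minus B → 12:15–13:15.
14:45–16:00: fully covered by B → removed.
18:45–20:00 minus B → 19:30–20:00.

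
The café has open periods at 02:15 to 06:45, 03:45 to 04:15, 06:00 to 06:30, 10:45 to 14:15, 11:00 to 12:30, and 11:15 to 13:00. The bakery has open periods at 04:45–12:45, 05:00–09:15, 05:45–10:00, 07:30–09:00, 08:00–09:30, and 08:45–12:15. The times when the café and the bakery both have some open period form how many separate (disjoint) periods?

2

Merge the first list: 02:15–06:45, 10:45–14:15.
Merge the second list: 04:45–12:45.
A ∩ B = 04:45–06:45, 10:45–12:45.
That is 2 disjoint pieces.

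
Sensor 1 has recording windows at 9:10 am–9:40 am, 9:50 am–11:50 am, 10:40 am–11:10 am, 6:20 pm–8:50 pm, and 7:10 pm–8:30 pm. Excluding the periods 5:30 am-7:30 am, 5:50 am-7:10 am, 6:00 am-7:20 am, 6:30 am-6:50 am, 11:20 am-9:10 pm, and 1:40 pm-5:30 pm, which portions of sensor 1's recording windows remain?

A, merged: 9:10 am–9:40 am, 9:50 am–11:50 am, 6:20 pm–8:50 pm.
B, merged: 5:30 am–7:30 am, 11:20 am–9:10 pm.
9:10 am–9:40 am: nothing removed.
9:50 am–11:50 am \ B = 9:50 am–11:20 am.
6:20 pm–8:50 pm: entirely removed.

9:10 am–9:40 am, 9:50 am–11:20 am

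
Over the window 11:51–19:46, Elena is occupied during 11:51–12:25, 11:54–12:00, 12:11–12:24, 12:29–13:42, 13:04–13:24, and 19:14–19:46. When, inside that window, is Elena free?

After merging, the occupied span is 11:51–12:25, 12:29–13:42, 19:14–19:46.
Gaps within 11:51–19:46: 12:25–12:29, 13:42–19:14.

12:25–12:29, 13:42–19:14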